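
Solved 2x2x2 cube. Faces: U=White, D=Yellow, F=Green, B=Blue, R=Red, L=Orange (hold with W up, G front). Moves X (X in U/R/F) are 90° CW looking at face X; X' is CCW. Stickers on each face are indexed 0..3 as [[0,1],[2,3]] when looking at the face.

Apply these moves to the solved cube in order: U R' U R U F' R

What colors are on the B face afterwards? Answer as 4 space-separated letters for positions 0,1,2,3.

After move 1 (U): U=WWWW F=RRGG R=BBRR B=OOBB L=GGOO
After move 2 (R'): R=BRBR U=WBWO F=RWGW D=YRYG B=YOYB
After move 3 (U): U=WWOB F=BRGW R=YOBR B=GGYB L=RWOO
After move 4 (R): R=BYRO U=WROW F=BRGG D=YYYG B=BGWB
After move 5 (U): U=OWWR F=BYGG R=BGRO B=RWWB L=BROO
After move 6 (F'): F=YGBG U=OWBR R=YGYO D=ROYG L=BROW
After move 7 (R): R=YYOG U=OGBG F=YOBG D=RWYR B=RWWB
Query: B face = RWWB

Answer: R W W B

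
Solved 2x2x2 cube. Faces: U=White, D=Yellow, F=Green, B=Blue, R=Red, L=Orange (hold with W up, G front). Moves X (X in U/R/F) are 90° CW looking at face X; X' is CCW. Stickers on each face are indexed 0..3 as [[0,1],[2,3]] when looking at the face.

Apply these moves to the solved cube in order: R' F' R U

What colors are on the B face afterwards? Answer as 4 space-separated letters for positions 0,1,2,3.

After move 1 (R'): R=RRRR U=WBWB F=GWGW D=YGYG B=YBYB
After move 2 (F'): F=WWGG U=WBRR R=GRYR D=OOYG L=OBOW
After move 3 (R): R=YGRR U=WWRG F=WOGG D=OYYY B=RBBB
After move 4 (U): U=RWGW F=YGGG R=RBRR B=OBBB L=WOOW
Query: B face = OBBB

Answer: O B B B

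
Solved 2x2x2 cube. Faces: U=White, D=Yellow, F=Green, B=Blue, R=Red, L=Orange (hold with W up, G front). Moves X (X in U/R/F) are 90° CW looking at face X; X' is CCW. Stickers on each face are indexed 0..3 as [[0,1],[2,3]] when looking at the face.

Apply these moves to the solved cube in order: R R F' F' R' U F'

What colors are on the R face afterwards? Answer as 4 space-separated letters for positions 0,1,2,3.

Answer: G B Y O

Derivation:
After move 1 (R): R=RRRR U=WGWG F=GYGY D=YBYB B=WBWB
After move 2 (R): R=RRRR U=WYWY F=GBGB D=YWYW B=GBGB
After move 3 (F'): F=BBGG U=WYRR R=WRYR D=OOYW L=OYOW
After move 4 (F'): F=BGBG U=WYWY R=OROR D=YWYW L=OROR
After move 5 (R'): R=RROO U=WGWG F=BYBY D=YGYG B=WBWB
After move 6 (U): U=WWGG F=RRBY R=WBOO B=ORWB L=BYOR
After move 7 (F'): F=RYRB U=WWWO R=GBYO D=YRYG L=BGOG
Query: R face = GBYO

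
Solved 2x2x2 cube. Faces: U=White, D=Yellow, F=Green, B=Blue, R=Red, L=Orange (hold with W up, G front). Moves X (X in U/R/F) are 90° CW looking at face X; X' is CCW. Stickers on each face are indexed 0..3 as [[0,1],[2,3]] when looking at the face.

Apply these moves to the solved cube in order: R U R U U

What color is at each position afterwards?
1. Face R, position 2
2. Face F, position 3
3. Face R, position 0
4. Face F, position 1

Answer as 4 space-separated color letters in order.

Answer: R B G O

Derivation:
After move 1 (R): R=RRRR U=WGWG F=GYGY D=YBYB B=WBWB
After move 2 (U): U=WWGG F=RRGY R=WBRR B=OOWB L=GYOO
After move 3 (R): R=RWRB U=WRGY F=RBGB D=YWYO B=GOWB
After move 4 (U): U=GWYR F=RWGB R=GORB B=GYWB L=RBOO
After move 5 (U): U=YGRW F=GOGB R=GYRB B=RBWB L=RWOO
Query 1: R[2] = R
Query 2: F[3] = B
Query 3: R[0] = G
Query 4: F[1] = O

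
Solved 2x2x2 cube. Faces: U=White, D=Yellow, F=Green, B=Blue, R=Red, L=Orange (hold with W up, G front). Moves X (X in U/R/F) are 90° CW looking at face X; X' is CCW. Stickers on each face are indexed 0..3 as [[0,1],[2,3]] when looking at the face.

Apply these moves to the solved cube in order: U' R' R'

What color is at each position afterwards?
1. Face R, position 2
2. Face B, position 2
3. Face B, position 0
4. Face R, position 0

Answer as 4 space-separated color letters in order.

Answer: G O G R

Derivation:
After move 1 (U'): U=WWWW F=OOGG R=GGRR B=RRBB L=BBOO
After move 2 (R'): R=GRGR U=WBWR F=OWGW D=YOYG B=YRYB
After move 3 (R'): R=RRGG U=WYWY F=OBGR D=YWYW B=GROB
Query 1: R[2] = G
Query 2: B[2] = O
Query 3: B[0] = G
Query 4: R[0] = R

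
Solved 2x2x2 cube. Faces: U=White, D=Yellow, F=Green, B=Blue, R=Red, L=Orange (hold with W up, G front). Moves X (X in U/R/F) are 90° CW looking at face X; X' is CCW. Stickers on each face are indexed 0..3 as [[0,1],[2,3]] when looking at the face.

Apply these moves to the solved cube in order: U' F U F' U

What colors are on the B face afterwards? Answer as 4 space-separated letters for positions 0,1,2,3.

Answer: G W B B

Derivation:
After move 1 (U'): U=WWWW F=OOGG R=GGRR B=RRBB L=BBOO
After move 2 (F): F=GOGO U=WWOB R=WGWR D=RGYY L=BYOY
After move 3 (U): U=OWBW F=WGGO R=RRWR B=BYBB L=GOOY
After move 4 (F'): F=GOWG U=OWRW R=GRRR D=OYYY L=GWOB
After move 5 (U): U=ROWW F=GRWG R=BYRR B=GWBB L=GOOB
Query: B face = GWBB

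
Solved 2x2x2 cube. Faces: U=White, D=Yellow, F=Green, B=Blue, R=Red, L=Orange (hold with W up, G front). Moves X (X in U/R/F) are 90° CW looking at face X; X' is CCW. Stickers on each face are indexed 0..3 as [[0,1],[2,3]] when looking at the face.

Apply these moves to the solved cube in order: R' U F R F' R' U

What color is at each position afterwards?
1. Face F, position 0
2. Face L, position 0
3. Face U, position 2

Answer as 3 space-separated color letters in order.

After move 1 (R'): R=RRRR U=WBWB F=GWGW D=YGYG B=YBYB
After move 2 (U): U=WWBB F=RRGW R=YBRR B=OOYB L=GWOO
After move 3 (F): F=GRWR U=WWOW R=BBBR D=RYYG L=GYOG
After move 4 (R): R=BBRB U=WROR F=GYWG D=RYYO B=WOWB
After move 5 (F'): F=YGGW U=WRBR R=YBRB D=YGYO L=GROO
After move 6 (R'): R=BBYR U=WWBW F=YRGR D=YGYW B=OOGB
After move 7 (U): U=BWWW F=BBGR R=OOYR B=GRGB L=YROO
Query 1: F[0] = B
Query 2: L[0] = Y
Query 3: U[2] = W

Answer: B Y W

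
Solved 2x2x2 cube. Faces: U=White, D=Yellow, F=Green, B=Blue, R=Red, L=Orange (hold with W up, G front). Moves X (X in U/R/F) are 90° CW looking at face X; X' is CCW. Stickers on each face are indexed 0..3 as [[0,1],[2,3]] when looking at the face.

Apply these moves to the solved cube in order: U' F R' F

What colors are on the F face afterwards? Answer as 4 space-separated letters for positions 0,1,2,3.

After move 1 (U'): U=WWWW F=OOGG R=GGRR B=RRBB L=BBOO
After move 2 (F): F=GOGO U=WWOB R=WGWR D=RGYY L=BYOY
After move 3 (R'): R=GRWW U=WBOR F=GWGB D=ROYO B=YRGB
After move 4 (F): F=GGBW U=WBYY R=ORRW D=WGYO L=BROO
Query: F face = GGBW

Answer: G G B W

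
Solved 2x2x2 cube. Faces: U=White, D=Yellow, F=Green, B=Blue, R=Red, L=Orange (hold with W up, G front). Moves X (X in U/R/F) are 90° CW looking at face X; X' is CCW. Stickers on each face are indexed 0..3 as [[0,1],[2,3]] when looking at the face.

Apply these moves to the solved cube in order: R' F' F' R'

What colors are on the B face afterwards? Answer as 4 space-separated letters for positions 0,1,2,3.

Answer: G B W B

Derivation:
After move 1 (R'): R=RRRR U=WBWB F=GWGW D=YGYG B=YBYB
After move 2 (F'): F=WWGG U=WBRR R=GRYR D=OOYG L=OBOW
After move 3 (F'): F=WGWG U=WBGY R=OROR D=BWYG L=OROR
After move 4 (R'): R=RROO U=WYGY F=WBWY D=BGYG B=GBWB
Query: B face = GBWB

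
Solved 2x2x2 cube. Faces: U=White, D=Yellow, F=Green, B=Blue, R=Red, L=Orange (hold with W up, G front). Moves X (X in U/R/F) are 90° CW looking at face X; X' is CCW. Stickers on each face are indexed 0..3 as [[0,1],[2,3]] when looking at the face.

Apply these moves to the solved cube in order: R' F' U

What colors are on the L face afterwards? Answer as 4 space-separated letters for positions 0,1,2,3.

After move 1 (R'): R=RRRR U=WBWB F=GWGW D=YGYG B=YBYB
After move 2 (F'): F=WWGG U=WBRR R=GRYR D=OOYG L=OBOW
After move 3 (U): U=RWRB F=GRGG R=YBYR B=OBYB L=WWOW
Query: L face = WWOW

Answer: W W O W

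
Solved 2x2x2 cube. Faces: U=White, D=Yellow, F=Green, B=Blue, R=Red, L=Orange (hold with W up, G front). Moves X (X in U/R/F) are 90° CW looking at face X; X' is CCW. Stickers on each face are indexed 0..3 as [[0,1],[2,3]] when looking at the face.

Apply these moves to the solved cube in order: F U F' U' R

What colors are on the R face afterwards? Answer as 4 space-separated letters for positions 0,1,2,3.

Answer: R R R G

Derivation:
After move 1 (F): F=GGGG U=WWOO R=WRWR D=RRYY L=OYOY
After move 2 (U): U=OWOW F=WRGG R=BBWR B=OYBB L=GGOY
After move 3 (F'): F=RGWG U=OWBW R=RBRR D=GYYY L=GWOO
After move 4 (U'): U=WWOB F=GWWG R=RGRR B=RBBB L=OYOO
After move 5 (R): R=RRRG U=WWOG F=GYWY D=GBYR B=BBWB
Query: R face = RRRG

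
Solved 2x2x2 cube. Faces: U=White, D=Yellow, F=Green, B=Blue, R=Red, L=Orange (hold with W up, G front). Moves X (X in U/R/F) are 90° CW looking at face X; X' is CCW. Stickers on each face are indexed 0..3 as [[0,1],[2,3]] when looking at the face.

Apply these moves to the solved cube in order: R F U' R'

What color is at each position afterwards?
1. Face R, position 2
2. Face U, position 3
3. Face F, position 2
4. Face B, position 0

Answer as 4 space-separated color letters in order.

After move 1 (R): R=RRRR U=WGWG F=GYGY D=YBYB B=WBWB
After move 2 (F): F=GGYY U=WGOO R=WRGR D=RRYB L=OYOB
After move 3 (U'): U=GOWO F=OYYY R=GGGR B=WRWB L=WBOB
After move 4 (R'): R=GRGG U=GWWW F=OOYO D=RYYY B=BRRB
Query 1: R[2] = G
Query 2: U[3] = W
Query 3: F[2] = Y
Query 4: B[0] = B

Answer: G W Y B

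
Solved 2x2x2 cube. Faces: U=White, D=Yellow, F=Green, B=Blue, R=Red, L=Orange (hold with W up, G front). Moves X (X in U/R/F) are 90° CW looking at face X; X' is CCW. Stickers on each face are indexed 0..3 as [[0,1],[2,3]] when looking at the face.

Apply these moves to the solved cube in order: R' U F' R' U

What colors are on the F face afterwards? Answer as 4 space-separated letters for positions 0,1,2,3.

After move 1 (R'): R=RRRR U=WBWB F=GWGW D=YGYG B=YBYB
After move 2 (U): U=WWBB F=RRGW R=YBRR B=OOYB L=GWOO
After move 3 (F'): F=RWRG U=WWYR R=GBYR D=WOYG L=GBOB
After move 4 (R'): R=BRGY U=WYYO F=RWRR D=WWYG B=GOOB
After move 5 (U): U=YWOY F=BRRR R=GOGY B=GBOB L=RWOB
Query: F face = BRRR

Answer: B R R R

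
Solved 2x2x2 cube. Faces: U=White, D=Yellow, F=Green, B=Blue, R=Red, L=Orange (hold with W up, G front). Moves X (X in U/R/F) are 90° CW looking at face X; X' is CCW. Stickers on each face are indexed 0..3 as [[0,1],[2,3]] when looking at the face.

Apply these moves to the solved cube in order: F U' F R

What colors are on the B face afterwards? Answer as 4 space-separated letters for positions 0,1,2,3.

After move 1 (F): F=GGGG U=WWOO R=WRWR D=RRYY L=OYOY
After move 2 (U'): U=WOWO F=OYGG R=GGWR B=WRBB L=BBOY
After move 3 (F): F=GOGY U=WOYB R=WGOR D=WGYY L=BROR
After move 4 (R): R=OWRG U=WOYY F=GGGY D=WBYW B=BROB
Query: B face = BROB

Answer: B R O B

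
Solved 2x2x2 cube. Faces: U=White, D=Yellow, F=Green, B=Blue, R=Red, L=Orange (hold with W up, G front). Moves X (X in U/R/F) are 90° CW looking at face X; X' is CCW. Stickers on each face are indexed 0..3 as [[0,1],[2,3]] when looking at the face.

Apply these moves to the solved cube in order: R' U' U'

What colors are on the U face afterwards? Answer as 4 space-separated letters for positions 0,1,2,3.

After move 1 (R'): R=RRRR U=WBWB F=GWGW D=YGYG B=YBYB
After move 2 (U'): U=BBWW F=OOGW R=GWRR B=RRYB L=YBOO
After move 3 (U'): U=BWBW F=YBGW R=OORR B=GWYB L=RROO
Query: U face = BWBW

Answer: B W B W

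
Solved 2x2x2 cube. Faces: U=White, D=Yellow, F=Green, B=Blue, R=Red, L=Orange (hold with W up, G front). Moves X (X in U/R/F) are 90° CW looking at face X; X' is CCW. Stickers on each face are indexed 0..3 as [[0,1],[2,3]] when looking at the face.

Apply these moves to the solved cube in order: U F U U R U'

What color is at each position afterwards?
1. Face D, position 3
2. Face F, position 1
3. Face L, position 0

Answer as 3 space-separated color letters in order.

Answer: G B W

Derivation:
After move 1 (U): U=WWWW F=RRGG R=BBRR B=OOBB L=GGOO
After move 2 (F): F=GRGR U=WWOG R=WBWR D=RBYY L=GYOY
After move 3 (U): U=OWGW F=WBGR R=OOWR B=GYBB L=GROY
After move 4 (U): U=GOWW F=OOGR R=GYWR B=GRBB L=WBOY
After move 5 (R): R=WGRY U=GOWR F=OBGY D=RBYG B=WROB
After move 6 (U'): U=ORGW F=WBGY R=OBRY B=WGOB L=WROY
Query 1: D[3] = G
Query 2: F[1] = B
Query 3: L[0] = W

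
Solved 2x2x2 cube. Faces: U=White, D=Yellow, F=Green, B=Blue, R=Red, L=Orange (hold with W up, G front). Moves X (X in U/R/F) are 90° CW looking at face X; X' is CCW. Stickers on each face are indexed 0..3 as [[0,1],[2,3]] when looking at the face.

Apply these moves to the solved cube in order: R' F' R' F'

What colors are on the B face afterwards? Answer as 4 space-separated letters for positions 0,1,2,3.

Answer: G B O B

Derivation:
After move 1 (R'): R=RRRR U=WBWB F=GWGW D=YGYG B=YBYB
After move 2 (F'): F=WWGG U=WBRR R=GRYR D=OOYG L=OBOW
After move 3 (R'): R=RRGY U=WYRY F=WBGR D=OWYG B=GBOB
After move 4 (F'): F=BRWG U=WYRG R=WROY D=BWYG L=OYOR
Query: B face = GBOB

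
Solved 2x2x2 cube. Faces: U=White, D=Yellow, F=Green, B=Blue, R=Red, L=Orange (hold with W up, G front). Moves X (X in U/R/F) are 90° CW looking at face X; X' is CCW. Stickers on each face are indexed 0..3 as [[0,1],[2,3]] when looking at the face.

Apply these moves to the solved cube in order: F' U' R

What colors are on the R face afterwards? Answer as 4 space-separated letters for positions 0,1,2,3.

Answer: Y G R G

Derivation:
After move 1 (F'): F=GGGG U=WWRR R=YRYR D=OOYY L=OWOW
After move 2 (U'): U=WRWR F=OWGG R=GGYR B=YRBB L=BBOW
After move 3 (R): R=YGRG U=WWWG F=OOGY D=OBYY B=RRRB
Query: R face = YGRG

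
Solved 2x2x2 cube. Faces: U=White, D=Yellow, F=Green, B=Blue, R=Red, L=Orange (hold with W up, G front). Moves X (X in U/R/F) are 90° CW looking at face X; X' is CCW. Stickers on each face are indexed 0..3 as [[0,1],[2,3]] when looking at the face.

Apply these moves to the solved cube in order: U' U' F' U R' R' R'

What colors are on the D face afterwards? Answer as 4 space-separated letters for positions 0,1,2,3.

After move 1 (U'): U=WWWW F=OOGG R=GGRR B=RRBB L=BBOO
After move 2 (U'): U=WWWW F=BBGG R=OORR B=GGBB L=RROO
After move 3 (F'): F=BGBG U=WWOR R=YOYR D=ROYY L=RWOW
After move 4 (U): U=OWRW F=YOBG R=GGYR B=RWBB L=BGOW
After move 5 (R'): R=GRGY U=OBRR F=YWBW D=ROYG B=YWOB
After move 6 (R'): R=RYGG U=OORY F=YBBR D=RWYW B=GWOB
After move 7 (R'): R=YGRG U=OORG F=YOBY D=RBYR B=WWWB
Query: D face = RBYR

Answer: R B Y R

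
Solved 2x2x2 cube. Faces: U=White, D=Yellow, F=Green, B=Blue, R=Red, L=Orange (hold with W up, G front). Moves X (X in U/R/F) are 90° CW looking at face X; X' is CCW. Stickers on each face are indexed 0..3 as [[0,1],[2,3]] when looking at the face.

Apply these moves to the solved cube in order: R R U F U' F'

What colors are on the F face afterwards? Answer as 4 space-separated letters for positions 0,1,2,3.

After move 1 (R): R=RRRR U=WGWG F=GYGY D=YBYB B=WBWB
After move 2 (R): R=RRRR U=WYWY F=GBGB D=YWYW B=GBGB
After move 3 (U): U=WWYY F=RRGB R=GBRR B=OOGB L=GBOO
After move 4 (F): F=GRBR U=WWOB R=YBYR D=RGYW L=GYOW
After move 5 (U'): U=WBWO F=GYBR R=GRYR B=YBGB L=OOOW
After move 6 (F'): F=YRGB U=WBGY R=GRRR D=OWYW L=OOOW
Query: F face = YRGB

Answer: Y R G B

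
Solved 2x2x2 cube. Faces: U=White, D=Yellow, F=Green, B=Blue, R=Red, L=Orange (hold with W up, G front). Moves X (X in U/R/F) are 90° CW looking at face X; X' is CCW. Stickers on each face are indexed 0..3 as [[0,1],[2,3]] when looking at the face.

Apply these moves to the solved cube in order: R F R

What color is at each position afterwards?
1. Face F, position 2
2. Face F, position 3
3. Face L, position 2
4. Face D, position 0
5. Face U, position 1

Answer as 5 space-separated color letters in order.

Answer: Y B O R G

Derivation:
After move 1 (R): R=RRRR U=WGWG F=GYGY D=YBYB B=WBWB
After move 2 (F): F=GGYY U=WGOO R=WRGR D=RRYB L=OYOB
After move 3 (R): R=GWRR U=WGOY F=GRYB D=RWYW B=OBGB
Query 1: F[2] = Y
Query 2: F[3] = B
Query 3: L[2] = O
Query 4: D[0] = R
Query 5: U[1] = G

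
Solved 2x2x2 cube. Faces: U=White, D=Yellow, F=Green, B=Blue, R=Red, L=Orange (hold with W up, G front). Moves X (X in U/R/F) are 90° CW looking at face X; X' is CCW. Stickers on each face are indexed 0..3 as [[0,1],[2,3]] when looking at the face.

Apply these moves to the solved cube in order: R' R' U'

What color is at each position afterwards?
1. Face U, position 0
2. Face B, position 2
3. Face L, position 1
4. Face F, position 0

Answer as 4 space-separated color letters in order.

Answer: Y G B O

Derivation:
After move 1 (R'): R=RRRR U=WBWB F=GWGW D=YGYG B=YBYB
After move 2 (R'): R=RRRR U=WYWY F=GBGB D=YWYW B=GBGB
After move 3 (U'): U=YYWW F=OOGB R=GBRR B=RRGB L=GBOO
Query 1: U[0] = Y
Query 2: B[2] = G
Query 3: L[1] = B
Query 4: F[0] = O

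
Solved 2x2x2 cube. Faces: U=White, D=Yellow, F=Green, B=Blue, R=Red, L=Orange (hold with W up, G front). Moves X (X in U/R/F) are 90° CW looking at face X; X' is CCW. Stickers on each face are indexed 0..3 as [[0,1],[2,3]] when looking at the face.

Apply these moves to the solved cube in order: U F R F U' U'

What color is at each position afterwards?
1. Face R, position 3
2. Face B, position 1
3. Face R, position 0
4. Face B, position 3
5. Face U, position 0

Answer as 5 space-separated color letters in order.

After move 1 (U): U=WWWW F=RRGG R=BBRR B=OOBB L=GGOO
After move 2 (F): F=GRGR U=WWOG R=WBWR D=RBYY L=GYOY
After move 3 (R): R=WWRB U=WROR F=GBGY D=RBYO B=GOWB
After move 4 (F): F=GGYB U=WRYY R=OWRB D=RWYO L=GROB
After move 5 (U'): U=RYWY F=GRYB R=GGRB B=OWWB L=GOOB
After move 6 (U'): U=YYRW F=GOYB R=GRRB B=GGWB L=OWOB
Query 1: R[3] = B
Query 2: B[1] = G
Query 3: R[0] = G
Query 4: B[3] = B
Query 5: U[0] = Y

Answer: B G G B Y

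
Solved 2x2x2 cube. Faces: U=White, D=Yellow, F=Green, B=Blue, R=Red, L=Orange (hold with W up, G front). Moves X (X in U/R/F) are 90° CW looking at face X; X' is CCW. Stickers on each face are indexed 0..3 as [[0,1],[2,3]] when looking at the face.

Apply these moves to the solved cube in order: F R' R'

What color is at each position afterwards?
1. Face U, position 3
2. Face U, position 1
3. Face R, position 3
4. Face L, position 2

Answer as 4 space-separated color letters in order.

Answer: Y R W O

Derivation:
After move 1 (F): F=GGGG U=WWOO R=WRWR D=RRYY L=OYOY
After move 2 (R'): R=RRWW U=WBOB F=GWGO D=RGYG B=YBRB
After move 3 (R'): R=RWRW U=WROY F=GBGB D=RWYO B=GBGB
Query 1: U[3] = Y
Query 2: U[1] = R
Query 3: R[3] = W
Query 4: L[2] = O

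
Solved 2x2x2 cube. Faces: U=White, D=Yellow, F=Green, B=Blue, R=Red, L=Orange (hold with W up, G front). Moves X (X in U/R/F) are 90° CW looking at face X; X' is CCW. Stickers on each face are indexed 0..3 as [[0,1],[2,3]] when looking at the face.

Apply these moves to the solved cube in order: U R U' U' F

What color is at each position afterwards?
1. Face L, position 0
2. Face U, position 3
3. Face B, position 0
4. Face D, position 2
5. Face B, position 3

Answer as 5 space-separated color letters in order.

Answer: R B R Y B

Derivation:
After move 1 (U): U=WWWW F=RRGG R=BBRR B=OOBB L=GGOO
After move 2 (R): R=RBRB U=WRWG F=RYGY D=YBYO B=WOWB
After move 3 (U'): U=RGWW F=GGGY R=RYRB B=RBWB L=WOOO
After move 4 (U'): U=GWRW F=WOGY R=GGRB B=RYWB L=RBOO
After move 5 (F): F=GWYO U=GWOB R=RGWB D=RGYO L=RYOB
Query 1: L[0] = R
Query 2: U[3] = B
Query 3: B[0] = R
Query 4: D[2] = Y
Query 5: B[3] = B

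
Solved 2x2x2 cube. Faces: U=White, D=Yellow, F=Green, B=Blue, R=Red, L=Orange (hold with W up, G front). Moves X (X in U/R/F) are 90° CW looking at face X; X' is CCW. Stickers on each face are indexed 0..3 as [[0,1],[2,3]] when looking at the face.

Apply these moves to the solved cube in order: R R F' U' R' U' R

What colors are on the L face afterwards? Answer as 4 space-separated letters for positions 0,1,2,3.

After move 1 (R): R=RRRR U=WGWG F=GYGY D=YBYB B=WBWB
After move 2 (R): R=RRRR U=WYWY F=GBGB D=YWYW B=GBGB
After move 3 (F'): F=BBGG U=WYRR R=WRYR D=OOYW L=OYOW
After move 4 (U'): U=YRWR F=OYGG R=BBYR B=WRGB L=GBOW
After move 5 (R'): R=BRBY U=YGWW F=ORGR D=OYYG B=WROB
After move 6 (U'): U=GWYW F=GBGR R=ORBY B=BROB L=WROW
After move 7 (R): R=BOYR U=GBYR F=GYGG D=OOYB B=WRWB
Query: L face = WROW

Answer: W R O W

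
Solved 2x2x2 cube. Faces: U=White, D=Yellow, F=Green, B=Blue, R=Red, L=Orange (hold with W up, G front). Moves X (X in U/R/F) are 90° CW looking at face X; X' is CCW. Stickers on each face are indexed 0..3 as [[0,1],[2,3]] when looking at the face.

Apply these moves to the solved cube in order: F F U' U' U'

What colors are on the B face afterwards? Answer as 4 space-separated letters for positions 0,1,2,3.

Answer: O R B B

Derivation:
After move 1 (F): F=GGGG U=WWOO R=WRWR D=RRYY L=OYOY
After move 2 (F): F=GGGG U=WWYY R=OROR D=WWYY L=OROR
After move 3 (U'): U=WYWY F=ORGG R=GGOR B=ORBB L=BBOR
After move 4 (U'): U=YYWW F=BBGG R=OROR B=GGBB L=OROR
After move 5 (U'): U=YWYW F=ORGG R=BBOR B=ORBB L=GGOR
Query: B face = ORBB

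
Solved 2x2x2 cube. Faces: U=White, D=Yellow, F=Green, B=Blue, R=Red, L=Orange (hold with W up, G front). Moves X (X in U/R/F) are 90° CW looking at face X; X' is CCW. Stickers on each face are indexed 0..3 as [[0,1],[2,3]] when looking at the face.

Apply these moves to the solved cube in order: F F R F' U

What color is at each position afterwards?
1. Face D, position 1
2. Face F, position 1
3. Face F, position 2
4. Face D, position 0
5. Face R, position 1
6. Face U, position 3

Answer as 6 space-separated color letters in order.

After move 1 (F): F=GGGG U=WWOO R=WRWR D=RRYY L=OYOY
After move 2 (F): F=GGGG U=WWYY R=OROR D=WWYY L=OROR
After move 3 (R): R=OORR U=WGYG F=GWGY D=WBYB B=YBWB
After move 4 (F'): F=WYGG U=WGOR R=BOWR D=RRYB L=OGOY
After move 5 (U): U=OWRG F=BOGG R=YBWR B=OGWB L=WYOY
Query 1: D[1] = R
Query 2: F[1] = O
Query 3: F[2] = G
Query 4: D[0] = R
Query 5: R[1] = B
Query 6: U[3] = G

Answer: R O G R B G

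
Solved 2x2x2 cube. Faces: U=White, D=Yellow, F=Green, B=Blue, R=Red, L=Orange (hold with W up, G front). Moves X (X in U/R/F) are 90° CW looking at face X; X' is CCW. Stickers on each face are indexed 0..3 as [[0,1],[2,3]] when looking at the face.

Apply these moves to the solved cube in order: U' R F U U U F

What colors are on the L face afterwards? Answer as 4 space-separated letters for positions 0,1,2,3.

After move 1 (U'): U=WWWW F=OOGG R=GGRR B=RRBB L=BBOO
After move 2 (R): R=RGRG U=WOWG F=OYGY D=YBYR B=WRWB
After move 3 (F): F=GOYY U=WOOB R=WGGG D=RRYR L=BYOB
After move 4 (U): U=OWBO F=WGYY R=WRGG B=BYWB L=GOOB
After move 5 (U): U=BOOW F=WRYY R=BYGG B=GOWB L=WGOB
After move 6 (U): U=OBWO F=BYYY R=GOGG B=WGWB L=WROB
After move 7 (F): F=YBYY U=OBBR R=WOOG D=GGYR L=WROR
Query: L face = WROR

Answer: W R O R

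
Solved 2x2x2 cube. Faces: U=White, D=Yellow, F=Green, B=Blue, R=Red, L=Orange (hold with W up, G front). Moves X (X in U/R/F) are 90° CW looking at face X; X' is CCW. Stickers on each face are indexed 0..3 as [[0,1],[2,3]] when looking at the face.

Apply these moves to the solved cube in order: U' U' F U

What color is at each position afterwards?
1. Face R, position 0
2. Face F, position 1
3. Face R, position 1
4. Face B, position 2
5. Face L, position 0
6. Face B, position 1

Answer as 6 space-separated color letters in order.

Answer: G O G B G Y

Derivation:
After move 1 (U'): U=WWWW F=OOGG R=GGRR B=RRBB L=BBOO
After move 2 (U'): U=WWWW F=BBGG R=OORR B=GGBB L=RROO
After move 3 (F): F=GBGB U=WWOR R=WOWR D=ROYY L=RYOY
After move 4 (U): U=OWRW F=WOGB R=GGWR B=RYBB L=GBOY
Query 1: R[0] = G
Query 2: F[1] = O
Query 3: R[1] = G
Query 4: B[2] = B
Query 5: L[0] = G
Query 6: B[1] = Y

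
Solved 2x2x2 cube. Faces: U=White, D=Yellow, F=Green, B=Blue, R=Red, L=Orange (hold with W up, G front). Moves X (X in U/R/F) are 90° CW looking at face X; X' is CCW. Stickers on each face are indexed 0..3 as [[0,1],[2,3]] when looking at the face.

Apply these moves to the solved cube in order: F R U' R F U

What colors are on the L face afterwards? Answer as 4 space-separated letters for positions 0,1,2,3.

Answer: G O O W

Derivation:
After move 1 (F): F=GGGG U=WWOO R=WRWR D=RRYY L=OYOY
After move 2 (R): R=WWRR U=WGOG F=GRGY D=RBYB B=OBWB
After move 3 (U'): U=GGWO F=OYGY R=GRRR B=WWWB L=OBOY
After move 4 (R): R=RGRR U=GYWY F=OBGB D=RWYW B=OWGB
After move 5 (F): F=GOBB U=GYYB R=WGYR D=RRYW L=OROW
After move 6 (U): U=YGBY F=WGBB R=OWYR B=ORGB L=GOOW
Query: L face = GOOW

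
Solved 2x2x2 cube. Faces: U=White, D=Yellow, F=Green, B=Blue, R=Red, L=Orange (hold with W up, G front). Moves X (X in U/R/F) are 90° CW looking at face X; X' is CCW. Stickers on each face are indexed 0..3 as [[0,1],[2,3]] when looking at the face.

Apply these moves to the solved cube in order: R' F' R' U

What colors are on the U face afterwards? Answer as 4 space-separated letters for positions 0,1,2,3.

After move 1 (R'): R=RRRR U=WBWB F=GWGW D=YGYG B=YBYB
After move 2 (F'): F=WWGG U=WBRR R=GRYR D=OOYG L=OBOW
After move 3 (R'): R=RRGY U=WYRY F=WBGR D=OWYG B=GBOB
After move 4 (U): U=RWYY F=RRGR R=GBGY B=OBOB L=WBOW
Query: U face = RWYY

Answer: R W Y Y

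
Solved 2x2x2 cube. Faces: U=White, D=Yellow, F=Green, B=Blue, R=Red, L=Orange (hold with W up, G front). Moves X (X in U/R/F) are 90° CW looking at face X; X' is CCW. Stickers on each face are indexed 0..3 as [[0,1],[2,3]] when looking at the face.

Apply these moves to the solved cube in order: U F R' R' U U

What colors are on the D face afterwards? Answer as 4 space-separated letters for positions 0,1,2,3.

Answer: R W Y G

Derivation:
After move 1 (U): U=WWWW F=RRGG R=BBRR B=OOBB L=GGOO
After move 2 (F): F=GRGR U=WWOG R=WBWR D=RBYY L=GYOY
After move 3 (R'): R=BRWW U=WBOO F=GWGG D=RRYR B=YOBB
After move 4 (R'): R=RWBW U=WBOY F=GBGO D=RWYG B=RORB
After move 5 (U): U=OWYB F=RWGO R=ROBW B=GYRB L=GBOY
After move 6 (U): U=YOBW F=ROGO R=GYBW B=GBRB L=RWOY
Query: D face = RWYG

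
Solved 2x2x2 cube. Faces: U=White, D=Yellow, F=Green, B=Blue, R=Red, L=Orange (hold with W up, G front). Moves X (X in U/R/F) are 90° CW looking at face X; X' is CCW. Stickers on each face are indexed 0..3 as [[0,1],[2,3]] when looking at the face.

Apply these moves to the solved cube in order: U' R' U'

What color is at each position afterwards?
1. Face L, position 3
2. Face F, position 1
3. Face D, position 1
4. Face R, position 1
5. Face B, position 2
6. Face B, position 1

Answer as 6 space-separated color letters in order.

Answer: O B O W Y R

Derivation:
After move 1 (U'): U=WWWW F=OOGG R=GGRR B=RRBB L=BBOO
After move 2 (R'): R=GRGR U=WBWR F=OWGW D=YOYG B=YRYB
After move 3 (U'): U=BRWW F=BBGW R=OWGR B=GRYB L=YROO
Query 1: L[3] = O
Query 2: F[1] = B
Query 3: D[1] = O
Query 4: R[1] = W
Query 5: B[2] = Y
Query 6: B[1] = R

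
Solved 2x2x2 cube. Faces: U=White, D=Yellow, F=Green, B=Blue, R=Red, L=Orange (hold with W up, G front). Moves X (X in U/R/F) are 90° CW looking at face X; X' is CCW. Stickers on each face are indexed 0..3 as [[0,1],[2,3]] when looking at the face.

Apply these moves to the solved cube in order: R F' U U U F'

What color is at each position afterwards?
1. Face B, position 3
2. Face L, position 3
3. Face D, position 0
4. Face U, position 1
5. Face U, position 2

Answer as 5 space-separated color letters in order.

After move 1 (R): R=RRRR U=WGWG F=GYGY D=YBYB B=WBWB
After move 2 (F'): F=YYGG U=WGRR R=BRYR D=OOYB L=OGOW
After move 3 (U): U=RWRG F=BRGG R=WBYR B=OGWB L=YYOW
After move 4 (U): U=RRGW F=WBGG R=OGYR B=YYWB L=BROW
After move 5 (U): U=GRWR F=OGGG R=YYYR B=BRWB L=WBOW
After move 6 (F'): F=GGOG U=GRYY R=OYOR D=BWYB L=WROW
Query 1: B[3] = B
Query 2: L[3] = W
Query 3: D[0] = B
Query 4: U[1] = R
Query 5: U[2] = Y

Answer: B W B R Y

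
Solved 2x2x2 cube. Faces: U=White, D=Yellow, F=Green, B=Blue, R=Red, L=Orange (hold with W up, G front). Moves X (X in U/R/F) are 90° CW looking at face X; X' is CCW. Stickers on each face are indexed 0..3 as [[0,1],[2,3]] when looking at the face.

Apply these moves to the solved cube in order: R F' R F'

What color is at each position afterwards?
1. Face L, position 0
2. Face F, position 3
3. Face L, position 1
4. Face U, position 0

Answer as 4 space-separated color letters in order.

After move 1 (R): R=RRRR U=WGWG F=GYGY D=YBYB B=WBWB
After move 2 (F'): F=YYGG U=WGRR R=BRYR D=OOYB L=OGOW
After move 3 (R): R=YBRR U=WYRG F=YOGB D=OWYW B=RBGB
After move 4 (F'): F=OBYG U=WYYR R=WBOR D=GWYW L=OGOR
Query 1: L[0] = O
Query 2: F[3] = G
Query 3: L[1] = G
Query 4: U[0] = W

Answer: O G G W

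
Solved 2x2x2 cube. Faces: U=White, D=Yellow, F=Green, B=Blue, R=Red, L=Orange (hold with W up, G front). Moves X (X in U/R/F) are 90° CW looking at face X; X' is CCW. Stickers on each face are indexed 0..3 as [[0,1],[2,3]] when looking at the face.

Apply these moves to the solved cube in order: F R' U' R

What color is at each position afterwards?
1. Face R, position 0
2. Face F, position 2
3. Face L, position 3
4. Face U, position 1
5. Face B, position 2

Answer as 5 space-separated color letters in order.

Answer: W G Y Y B

Derivation:
After move 1 (F): F=GGGG U=WWOO R=WRWR D=RRYY L=OYOY
After move 2 (R'): R=RRWW U=WBOB F=GWGO D=RGYG B=YBRB
After move 3 (U'): U=BBWO F=OYGO R=GWWW B=RRRB L=YBOY
After move 4 (R): R=WGWW U=BYWO F=OGGG D=RRYR B=ORBB
Query 1: R[0] = W
Query 2: F[2] = G
Query 3: L[3] = Y
Query 4: U[1] = Y
Query 5: B[2] = B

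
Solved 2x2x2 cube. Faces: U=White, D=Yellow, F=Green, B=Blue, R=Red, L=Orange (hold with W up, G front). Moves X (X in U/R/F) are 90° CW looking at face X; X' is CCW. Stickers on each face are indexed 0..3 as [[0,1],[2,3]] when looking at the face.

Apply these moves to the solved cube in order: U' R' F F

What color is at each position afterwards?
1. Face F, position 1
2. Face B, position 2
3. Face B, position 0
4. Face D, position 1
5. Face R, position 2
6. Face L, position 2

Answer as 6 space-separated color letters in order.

After move 1 (U'): U=WWWW F=OOGG R=GGRR B=RRBB L=BBOO
After move 2 (R'): R=GRGR U=WBWR F=OWGW D=YOYG B=YRYB
After move 3 (F): F=GOWW U=WBOB R=WRRR D=GGYG L=BYOO
After move 4 (F): F=WGWO U=WBOY R=ORBR D=RWYG L=BGOG
Query 1: F[1] = G
Query 2: B[2] = Y
Query 3: B[0] = Y
Query 4: D[1] = W
Query 5: R[2] = B
Query 6: L[2] = O

Answer: G Y Y W B O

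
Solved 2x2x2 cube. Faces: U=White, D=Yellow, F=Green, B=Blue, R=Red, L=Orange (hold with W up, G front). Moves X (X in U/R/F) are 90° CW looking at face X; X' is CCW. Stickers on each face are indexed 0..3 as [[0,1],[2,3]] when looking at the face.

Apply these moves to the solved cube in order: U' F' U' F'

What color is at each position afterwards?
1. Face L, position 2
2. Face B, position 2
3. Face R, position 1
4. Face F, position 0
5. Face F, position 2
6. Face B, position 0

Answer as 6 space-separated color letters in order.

After move 1 (U'): U=WWWW F=OOGG R=GGRR B=RRBB L=BBOO
After move 2 (F'): F=OGOG U=WWGR R=YGYR D=BOYY L=BWOW
After move 3 (U'): U=WRWG F=BWOG R=OGYR B=YGBB L=RROW
After move 4 (F'): F=WGBO U=WROY R=OGBR D=RWYY L=RGOW
Query 1: L[2] = O
Query 2: B[2] = B
Query 3: R[1] = G
Query 4: F[0] = W
Query 5: F[2] = B
Query 6: B[0] = Y

Answer: O B G W B Y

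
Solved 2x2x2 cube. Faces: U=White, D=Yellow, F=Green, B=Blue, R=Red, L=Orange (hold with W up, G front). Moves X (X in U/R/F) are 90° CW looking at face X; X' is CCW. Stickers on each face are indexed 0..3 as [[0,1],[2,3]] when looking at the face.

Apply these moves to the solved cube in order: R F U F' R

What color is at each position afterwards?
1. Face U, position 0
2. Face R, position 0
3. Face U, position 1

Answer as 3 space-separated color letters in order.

Answer: O R Y

Derivation:
After move 1 (R): R=RRRR U=WGWG F=GYGY D=YBYB B=WBWB
After move 2 (F): F=GGYY U=WGOO R=WRGR D=RRYB L=OYOB
After move 3 (U): U=OWOG F=WRYY R=WBGR B=OYWB L=GGOB
After move 4 (F'): F=RYWY U=OWWG R=RBRR D=GBYB L=GGOO
After move 5 (R): R=RRRB U=OYWY F=RBWB D=GWYO B=GYWB
Query 1: U[0] = O
Query 2: R[0] = R
Query 3: U[1] = Y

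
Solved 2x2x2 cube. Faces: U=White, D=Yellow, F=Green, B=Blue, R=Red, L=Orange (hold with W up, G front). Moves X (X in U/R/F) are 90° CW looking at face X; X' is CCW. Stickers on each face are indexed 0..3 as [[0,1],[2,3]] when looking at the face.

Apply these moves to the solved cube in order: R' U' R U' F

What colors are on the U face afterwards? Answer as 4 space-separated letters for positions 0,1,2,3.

Answer: O W O R

Derivation:
After move 1 (R'): R=RRRR U=WBWB F=GWGW D=YGYG B=YBYB
After move 2 (U'): U=BBWW F=OOGW R=GWRR B=RRYB L=YBOO
After move 3 (R): R=RGRW U=BOWW F=OGGG D=YYYR B=WRBB
After move 4 (U'): U=OWBW F=YBGG R=OGRW B=RGBB L=WROO
After move 5 (F): F=GYGB U=OWOR R=BGWW D=ROYR L=WYOY
Query: U face = OWOR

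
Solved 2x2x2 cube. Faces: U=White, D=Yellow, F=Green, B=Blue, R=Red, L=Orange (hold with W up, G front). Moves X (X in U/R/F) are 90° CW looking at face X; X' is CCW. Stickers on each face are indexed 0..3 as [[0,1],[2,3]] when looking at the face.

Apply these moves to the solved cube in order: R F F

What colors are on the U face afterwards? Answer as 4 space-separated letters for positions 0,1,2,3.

Answer: W G B Y

Derivation:
After move 1 (R): R=RRRR U=WGWG F=GYGY D=YBYB B=WBWB
After move 2 (F): F=GGYY U=WGOO R=WRGR D=RRYB L=OYOB
After move 3 (F): F=YGYG U=WGBY R=OROR D=GWYB L=OROR
Query: U face = WGBY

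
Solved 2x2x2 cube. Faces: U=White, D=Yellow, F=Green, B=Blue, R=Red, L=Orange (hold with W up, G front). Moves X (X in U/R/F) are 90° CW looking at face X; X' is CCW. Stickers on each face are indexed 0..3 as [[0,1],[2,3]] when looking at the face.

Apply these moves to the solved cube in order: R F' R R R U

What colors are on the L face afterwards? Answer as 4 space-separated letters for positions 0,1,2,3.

After move 1 (R): R=RRRR U=WGWG F=GYGY D=YBYB B=WBWB
After move 2 (F'): F=YYGG U=WGRR R=BRYR D=OOYB L=OGOW
After move 3 (R): R=YBRR U=WYRG F=YOGB D=OWYW B=RBGB
After move 4 (R): R=RYRB U=WORB F=YWGW D=OGYR B=GBYB
After move 5 (R): R=RRBY U=WWRW F=YGGR D=OYYG B=BBOB
After move 6 (U): U=RWWW F=RRGR R=BBBY B=OGOB L=YGOW
Query: L face = YGOW

Answer: Y G O W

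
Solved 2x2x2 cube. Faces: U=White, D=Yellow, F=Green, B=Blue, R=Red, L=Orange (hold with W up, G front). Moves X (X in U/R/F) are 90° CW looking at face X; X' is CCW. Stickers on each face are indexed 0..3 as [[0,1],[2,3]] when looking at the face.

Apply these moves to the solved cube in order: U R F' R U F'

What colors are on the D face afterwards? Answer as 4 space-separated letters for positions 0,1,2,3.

After move 1 (U): U=WWWW F=RRGG R=BBRR B=OOBB L=GGOO
After move 2 (R): R=RBRB U=WRWG F=RYGY D=YBYO B=WOWB
After move 3 (F'): F=YYRG U=WRRR R=BBYB D=GOYO L=GGOW
After move 4 (R): R=YBBB U=WYRG F=YORO D=GWYW B=RORB
After move 5 (U): U=RWGY F=YBRO R=ROBB B=GGRB L=YOOW
After move 6 (F'): F=BOYR U=RWRB R=WOGB D=OWYW L=YYOG
Query: D face = OWYW

Answer: O W Y W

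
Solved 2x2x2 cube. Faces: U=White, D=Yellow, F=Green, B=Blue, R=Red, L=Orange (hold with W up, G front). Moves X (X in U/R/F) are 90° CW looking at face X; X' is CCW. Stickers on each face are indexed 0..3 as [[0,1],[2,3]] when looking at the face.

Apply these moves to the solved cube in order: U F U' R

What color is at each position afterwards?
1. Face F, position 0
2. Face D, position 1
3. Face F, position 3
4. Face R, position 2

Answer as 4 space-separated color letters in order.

After move 1 (U): U=WWWW F=RRGG R=BBRR B=OOBB L=GGOO
After move 2 (F): F=GRGR U=WWOG R=WBWR D=RBYY L=GYOY
After move 3 (U'): U=WGWO F=GYGR R=GRWR B=WBBB L=OOOY
After move 4 (R): R=WGRR U=WYWR F=GBGY D=RBYW B=OBGB
Query 1: F[0] = G
Query 2: D[1] = B
Query 3: F[3] = Y
Query 4: R[2] = R

Answer: G B Y R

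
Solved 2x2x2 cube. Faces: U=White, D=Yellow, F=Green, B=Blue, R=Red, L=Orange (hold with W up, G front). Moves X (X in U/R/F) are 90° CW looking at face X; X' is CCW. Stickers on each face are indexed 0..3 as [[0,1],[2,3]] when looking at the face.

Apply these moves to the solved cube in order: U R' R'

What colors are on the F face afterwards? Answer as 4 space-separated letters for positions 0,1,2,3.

Answer: R B G O

Derivation:
After move 1 (U): U=WWWW F=RRGG R=BBRR B=OOBB L=GGOO
After move 2 (R'): R=BRBR U=WBWO F=RWGW D=YRYG B=YOYB
After move 3 (R'): R=RRBB U=WYWY F=RBGO D=YWYW B=GORB
Query: F face = RBGO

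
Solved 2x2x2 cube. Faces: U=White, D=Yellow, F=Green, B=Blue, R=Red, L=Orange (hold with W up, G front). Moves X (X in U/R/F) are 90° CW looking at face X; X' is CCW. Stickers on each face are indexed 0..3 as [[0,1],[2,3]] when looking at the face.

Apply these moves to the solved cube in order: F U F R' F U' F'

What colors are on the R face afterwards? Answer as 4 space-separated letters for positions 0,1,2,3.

Answer: B G O W

Derivation:
After move 1 (F): F=GGGG U=WWOO R=WRWR D=RRYY L=OYOY
After move 2 (U): U=OWOW F=WRGG R=BBWR B=OYBB L=GGOY
After move 3 (F): F=GWGR U=OWYG R=OBWR D=WBYY L=GROR
After move 4 (R'): R=BROW U=OBYO F=GWGG D=WWYR B=YYBB
After move 5 (F): F=GGGW U=OBRR R=YROW D=OBYR L=GWOW
After move 6 (U'): U=BROR F=GWGW R=GGOW B=YRBB L=YYOW
After move 7 (F'): F=WWGG U=BRGO R=BGOW D=YWYR L=YROO
Query: R face = BGOW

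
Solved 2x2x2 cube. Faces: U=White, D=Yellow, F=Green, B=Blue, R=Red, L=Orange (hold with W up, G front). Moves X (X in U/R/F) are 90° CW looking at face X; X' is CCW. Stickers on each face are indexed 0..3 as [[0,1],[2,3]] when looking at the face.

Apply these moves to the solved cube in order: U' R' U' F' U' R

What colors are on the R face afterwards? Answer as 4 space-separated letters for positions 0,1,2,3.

After move 1 (U'): U=WWWW F=OOGG R=GGRR B=RRBB L=BBOO
After move 2 (R'): R=GRGR U=WBWR F=OWGW D=YOYG B=YRYB
After move 3 (U'): U=BRWW F=BBGW R=OWGR B=GRYB L=YROO
After move 4 (F'): F=BWBG U=BROG R=OWYR D=ROYG L=YWOW
After move 5 (U'): U=RGBO F=YWBG R=BWYR B=OWYB L=GROW
After move 6 (R): R=YBRW U=RWBG F=YOBG D=RYYO B=OWGB
Query: R face = YBRW

Answer: Y B R W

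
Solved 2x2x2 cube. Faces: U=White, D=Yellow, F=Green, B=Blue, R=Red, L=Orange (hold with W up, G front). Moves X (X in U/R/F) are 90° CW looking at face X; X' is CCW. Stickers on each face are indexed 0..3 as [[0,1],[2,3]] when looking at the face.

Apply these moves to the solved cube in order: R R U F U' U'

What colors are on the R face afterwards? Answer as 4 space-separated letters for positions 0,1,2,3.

Answer: G Y Y R

Derivation:
After move 1 (R): R=RRRR U=WGWG F=GYGY D=YBYB B=WBWB
After move 2 (R): R=RRRR U=WYWY F=GBGB D=YWYW B=GBGB
After move 3 (U): U=WWYY F=RRGB R=GBRR B=OOGB L=GBOO
After move 4 (F): F=GRBR U=WWOB R=YBYR D=RGYW L=GYOW
After move 5 (U'): U=WBWO F=GYBR R=GRYR B=YBGB L=OOOW
After move 6 (U'): U=BOWW F=OOBR R=GYYR B=GRGB L=YBOW
Query: R face = GYYR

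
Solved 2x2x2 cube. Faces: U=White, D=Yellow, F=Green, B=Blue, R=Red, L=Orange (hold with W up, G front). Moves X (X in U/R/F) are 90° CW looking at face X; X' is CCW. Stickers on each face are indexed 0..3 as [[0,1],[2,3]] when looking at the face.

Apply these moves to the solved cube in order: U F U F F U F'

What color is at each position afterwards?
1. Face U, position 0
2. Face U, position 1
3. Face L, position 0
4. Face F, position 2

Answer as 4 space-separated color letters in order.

Answer: B O R Y

Derivation:
After move 1 (U): U=WWWW F=RRGG R=BBRR B=OOBB L=GGOO
After move 2 (F): F=GRGR U=WWOG R=WBWR D=RBYY L=GYOY
After move 3 (U): U=OWGW F=WBGR R=OOWR B=GYBB L=GROY
After move 4 (F): F=GWRB U=OWYR R=GOWR D=WOYY L=GROB
After move 5 (F): F=RGBW U=OWBR R=YORR D=WGYY L=GWOO
After move 6 (U): U=BORW F=YOBW R=GYRR B=GWBB L=RGOO
After move 7 (F'): F=OWYB U=BOGR R=GYWR D=GOYY L=RWOR
Query 1: U[0] = B
Query 2: U[1] = O
Query 3: L[0] = R
Query 4: F[2] = Y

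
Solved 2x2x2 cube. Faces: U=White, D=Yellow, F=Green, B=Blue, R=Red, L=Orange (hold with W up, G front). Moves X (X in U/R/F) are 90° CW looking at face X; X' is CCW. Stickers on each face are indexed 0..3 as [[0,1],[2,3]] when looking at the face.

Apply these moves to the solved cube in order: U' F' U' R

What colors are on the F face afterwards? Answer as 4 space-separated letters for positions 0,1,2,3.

Answer: B O O Y

Derivation:
After move 1 (U'): U=WWWW F=OOGG R=GGRR B=RRBB L=BBOO
After move 2 (F'): F=OGOG U=WWGR R=YGYR D=BOYY L=BWOW
After move 3 (U'): U=WRWG F=BWOG R=OGYR B=YGBB L=RROW
After move 4 (R): R=YORG U=WWWG F=BOOY D=BBYY B=GGRB
Query: F face = BOOY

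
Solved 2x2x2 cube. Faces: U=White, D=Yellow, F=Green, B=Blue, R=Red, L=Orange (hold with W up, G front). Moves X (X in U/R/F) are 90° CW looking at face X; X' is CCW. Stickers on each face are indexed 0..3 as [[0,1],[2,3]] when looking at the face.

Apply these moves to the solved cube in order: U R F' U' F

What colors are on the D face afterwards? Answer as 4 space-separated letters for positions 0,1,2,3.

After move 1 (U): U=WWWW F=RRGG R=BBRR B=OOBB L=GGOO
After move 2 (R): R=RBRB U=WRWG F=RYGY D=YBYO B=WOWB
After move 3 (F'): F=YYRG U=WRRR R=BBYB D=GOYO L=GGOW
After move 4 (U'): U=RRWR F=GGRG R=YYYB B=BBWB L=WOOW
After move 5 (F): F=RGGG U=RRWO R=WYRB D=YYYO L=WGOO
Query: D face = YYYO

Answer: Y Y Y O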